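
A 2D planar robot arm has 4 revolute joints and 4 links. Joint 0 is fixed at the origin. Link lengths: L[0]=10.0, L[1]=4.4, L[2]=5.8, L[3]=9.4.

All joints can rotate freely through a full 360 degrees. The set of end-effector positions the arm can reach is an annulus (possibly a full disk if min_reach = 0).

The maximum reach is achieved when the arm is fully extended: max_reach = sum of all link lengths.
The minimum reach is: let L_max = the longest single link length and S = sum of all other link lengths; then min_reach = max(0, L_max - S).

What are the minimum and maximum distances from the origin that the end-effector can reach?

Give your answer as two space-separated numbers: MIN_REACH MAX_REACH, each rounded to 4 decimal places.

Answer: 0.0000 29.6000

Derivation:
Link lengths: [10.0, 4.4, 5.8, 9.4]
max_reach = 10 + 4.4 + 5.8 + 9.4 = 29.6
L_max = max([10.0, 4.4, 5.8, 9.4]) = 10
S (sum of others) = 29.6 - 10 = 19.6
min_reach = max(0, 10 - 19.6) = max(0, -9.6) = 0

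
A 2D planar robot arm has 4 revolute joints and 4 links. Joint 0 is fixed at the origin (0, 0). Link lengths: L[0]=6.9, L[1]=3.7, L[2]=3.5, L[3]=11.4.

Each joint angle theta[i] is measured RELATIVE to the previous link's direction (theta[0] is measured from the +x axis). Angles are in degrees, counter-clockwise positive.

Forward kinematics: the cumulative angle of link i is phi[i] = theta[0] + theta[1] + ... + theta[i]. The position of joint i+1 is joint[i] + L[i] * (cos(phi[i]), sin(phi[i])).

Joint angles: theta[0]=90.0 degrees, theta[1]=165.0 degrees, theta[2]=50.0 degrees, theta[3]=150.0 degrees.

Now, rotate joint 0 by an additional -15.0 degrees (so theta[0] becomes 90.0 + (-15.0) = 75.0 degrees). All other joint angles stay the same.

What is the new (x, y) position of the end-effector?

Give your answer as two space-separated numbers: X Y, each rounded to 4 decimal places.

joint[0] = (0.0000, 0.0000)  (base)
link 0: phi[0] = 75 = 75 deg
  cos(75 deg) = 0.2588, sin(75 deg) = 0.9659
  joint[1] = (0.0000, 0.0000) + 6.9 * (0.2588, 0.9659) = (0.0000 + 1.7859, 0.0000 + 6.6649) = (1.7859, 6.6649)
link 1: phi[1] = 75 + 165 = 240 deg
  cos(240 deg) = -0.5000, sin(240 deg) = -0.8660
  joint[2] = (1.7859, 6.6649) + 3.7 * (-0.5000, -0.8660) = (1.7859 + -1.8500, 6.6649 + -3.2043) = (-0.0641, 3.4606)
link 2: phi[2] = 75 + 165 + 50 = 290 deg
  cos(290 deg) = 0.3420, sin(290 deg) = -0.9397
  joint[3] = (-0.0641, 3.4606) + 3.5 * (0.3420, -0.9397) = (-0.0641 + 1.1971, 3.4606 + -3.2889) = (1.1329, 0.1717)
link 3: phi[3] = 75 + 165 + 50 + 150 = 440 deg
  cos(440 deg) = 0.1736, sin(440 deg) = 0.9848
  joint[4] = (1.1329, 0.1717) + 11.4 * (0.1736, 0.9848) = (1.1329 + 1.9796, 0.1717 + 11.2268) = (3.1125, 11.3985)
End effector: (3.1125, 11.3985)

Answer: 3.1125 11.3985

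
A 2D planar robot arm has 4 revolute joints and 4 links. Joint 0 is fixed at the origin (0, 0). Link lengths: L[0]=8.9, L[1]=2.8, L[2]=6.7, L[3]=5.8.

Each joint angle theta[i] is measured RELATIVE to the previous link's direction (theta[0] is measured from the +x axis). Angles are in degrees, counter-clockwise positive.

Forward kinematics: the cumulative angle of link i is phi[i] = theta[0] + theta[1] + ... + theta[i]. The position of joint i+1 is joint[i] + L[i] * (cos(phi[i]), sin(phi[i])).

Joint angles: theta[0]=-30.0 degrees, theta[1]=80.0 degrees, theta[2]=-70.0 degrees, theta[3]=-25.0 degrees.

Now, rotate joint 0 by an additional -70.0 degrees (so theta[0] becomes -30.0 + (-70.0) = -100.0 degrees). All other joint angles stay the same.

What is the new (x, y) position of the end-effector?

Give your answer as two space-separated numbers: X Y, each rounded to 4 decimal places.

joint[0] = (0.0000, 0.0000)  (base)
link 0: phi[0] = -100 = -100 deg
  cos(-100 deg) = -0.1736, sin(-100 deg) = -0.9848
  joint[1] = (0.0000, 0.0000) + 8.9 * (-0.1736, -0.9848) = (0.0000 + -1.5455, 0.0000 + -8.7648) = (-1.5455, -8.7648)
link 1: phi[1] = -100 + 80 = -20 deg
  cos(-20 deg) = 0.9397, sin(-20 deg) = -0.3420
  joint[2] = (-1.5455, -8.7648) + 2.8 * (0.9397, -0.3420) = (-1.5455 + 2.6311, -8.7648 + -0.9577) = (1.0857, -9.7224)
link 2: phi[2] = -100 + 80 + -70 = -90 deg
  cos(-90 deg) = 0.0000, sin(-90 deg) = -1.0000
  joint[3] = (1.0857, -9.7224) + 6.7 * (0.0000, -1.0000) = (1.0857 + 0.0000, -9.7224 + -6.7000) = (1.0857, -16.4224)
link 3: phi[3] = -100 + 80 + -70 + -25 = -115 deg
  cos(-115 deg) = -0.4226, sin(-115 deg) = -0.9063
  joint[4] = (1.0857, -16.4224) + 5.8 * (-0.4226, -0.9063) = (1.0857 + -2.4512, -16.4224 + -5.2566) = (-1.3655, -21.6790)
End effector: (-1.3655, -21.6790)

Answer: -1.3655 -21.6790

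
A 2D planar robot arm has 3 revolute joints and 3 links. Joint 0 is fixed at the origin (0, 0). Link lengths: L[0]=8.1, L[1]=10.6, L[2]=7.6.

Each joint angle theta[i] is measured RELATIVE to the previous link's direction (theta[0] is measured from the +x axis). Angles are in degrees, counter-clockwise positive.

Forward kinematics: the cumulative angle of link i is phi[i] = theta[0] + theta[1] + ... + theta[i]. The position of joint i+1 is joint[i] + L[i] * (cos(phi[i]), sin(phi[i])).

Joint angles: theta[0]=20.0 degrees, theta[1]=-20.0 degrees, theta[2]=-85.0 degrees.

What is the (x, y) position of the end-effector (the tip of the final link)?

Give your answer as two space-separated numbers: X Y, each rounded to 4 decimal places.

joint[0] = (0.0000, 0.0000)  (base)
link 0: phi[0] = 20 = 20 deg
  cos(20 deg) = 0.9397, sin(20 deg) = 0.3420
  joint[1] = (0.0000, 0.0000) + 8.1 * (0.9397, 0.3420) = (0.0000 + 7.6115, 0.0000 + 2.7704) = (7.6115, 2.7704)
link 1: phi[1] = 20 + -20 = 0 deg
  cos(0 deg) = 1.0000, sin(0 deg) = 0.0000
  joint[2] = (7.6115, 2.7704) + 10.6 * (1.0000, 0.0000) = (7.6115 + 10.6000, 2.7704 + 0.0000) = (18.2115, 2.7704)
link 2: phi[2] = 20 + -20 + -85 = -85 deg
  cos(-85 deg) = 0.0872, sin(-85 deg) = -0.9962
  joint[3] = (18.2115, 2.7704) + 7.6 * (0.0872, -0.9962) = (18.2115 + 0.6624, 2.7704 + -7.5711) = (18.8739, -4.8007)
End effector: (18.8739, -4.8007)

Answer: 18.8739 -4.8007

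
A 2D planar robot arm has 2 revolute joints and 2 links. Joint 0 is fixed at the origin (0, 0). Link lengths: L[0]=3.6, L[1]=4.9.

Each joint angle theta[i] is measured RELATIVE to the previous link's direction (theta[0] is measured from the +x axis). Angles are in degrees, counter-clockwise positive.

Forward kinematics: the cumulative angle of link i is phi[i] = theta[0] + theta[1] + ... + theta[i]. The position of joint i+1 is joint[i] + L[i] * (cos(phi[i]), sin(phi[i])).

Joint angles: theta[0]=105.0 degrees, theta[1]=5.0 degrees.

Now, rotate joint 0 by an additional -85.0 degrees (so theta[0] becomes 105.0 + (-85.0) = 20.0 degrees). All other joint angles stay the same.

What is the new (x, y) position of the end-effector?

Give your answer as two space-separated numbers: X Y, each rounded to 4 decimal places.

Answer: 7.8238 3.3021

Derivation:
joint[0] = (0.0000, 0.0000)  (base)
link 0: phi[0] = 20 = 20 deg
  cos(20 deg) = 0.9397, sin(20 deg) = 0.3420
  joint[1] = (0.0000, 0.0000) + 3.6 * (0.9397, 0.3420) = (0.0000 + 3.3829, 0.0000 + 1.2313) = (3.3829, 1.2313)
link 1: phi[1] = 20 + 5 = 25 deg
  cos(25 deg) = 0.9063, sin(25 deg) = 0.4226
  joint[2] = (3.3829, 1.2313) + 4.9 * (0.9063, 0.4226) = (3.3829 + 4.4409, 1.2313 + 2.0708) = (7.8238, 3.3021)
End effector: (7.8238, 3.3021)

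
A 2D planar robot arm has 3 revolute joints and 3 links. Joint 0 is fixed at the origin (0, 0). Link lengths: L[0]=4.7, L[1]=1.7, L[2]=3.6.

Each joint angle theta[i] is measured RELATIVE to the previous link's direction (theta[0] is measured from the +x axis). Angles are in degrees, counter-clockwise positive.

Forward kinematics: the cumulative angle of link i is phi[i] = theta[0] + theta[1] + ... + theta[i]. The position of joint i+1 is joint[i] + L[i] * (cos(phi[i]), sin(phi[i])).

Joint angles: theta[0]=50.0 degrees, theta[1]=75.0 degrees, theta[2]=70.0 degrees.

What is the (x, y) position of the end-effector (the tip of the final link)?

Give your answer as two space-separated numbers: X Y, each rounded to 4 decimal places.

Answer: -1.4313 4.0612

Derivation:
joint[0] = (0.0000, 0.0000)  (base)
link 0: phi[0] = 50 = 50 deg
  cos(50 deg) = 0.6428, sin(50 deg) = 0.7660
  joint[1] = (0.0000, 0.0000) + 4.7 * (0.6428, 0.7660) = (0.0000 + 3.0211, 0.0000 + 3.6004) = (3.0211, 3.6004)
link 1: phi[1] = 50 + 75 = 125 deg
  cos(125 deg) = -0.5736, sin(125 deg) = 0.8192
  joint[2] = (3.0211, 3.6004) + 1.7 * (-0.5736, 0.8192) = (3.0211 + -0.9751, 3.6004 + 1.3926) = (2.0460, 4.9930)
link 2: phi[2] = 50 + 75 + 70 = 195 deg
  cos(195 deg) = -0.9659, sin(195 deg) = -0.2588
  joint[3] = (2.0460, 4.9930) + 3.6 * (-0.9659, -0.2588) = (2.0460 + -3.4773, 4.9930 + -0.9317) = (-1.4313, 4.0612)
End effector: (-1.4313, 4.0612)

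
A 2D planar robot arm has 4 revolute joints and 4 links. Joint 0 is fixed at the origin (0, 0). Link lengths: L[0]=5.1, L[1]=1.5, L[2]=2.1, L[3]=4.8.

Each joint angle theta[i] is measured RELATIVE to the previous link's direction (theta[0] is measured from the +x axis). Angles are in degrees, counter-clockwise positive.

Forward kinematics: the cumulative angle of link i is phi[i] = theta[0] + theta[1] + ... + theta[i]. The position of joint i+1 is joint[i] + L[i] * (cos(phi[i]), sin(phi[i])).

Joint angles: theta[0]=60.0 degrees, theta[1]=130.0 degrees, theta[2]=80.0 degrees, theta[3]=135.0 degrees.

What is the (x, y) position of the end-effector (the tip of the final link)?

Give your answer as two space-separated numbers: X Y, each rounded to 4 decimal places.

joint[0] = (0.0000, 0.0000)  (base)
link 0: phi[0] = 60 = 60 deg
  cos(60 deg) = 0.5000, sin(60 deg) = 0.8660
  joint[1] = (0.0000, 0.0000) + 5.1 * (0.5000, 0.8660) = (0.0000 + 2.5500, 0.0000 + 4.4167) = (2.5500, 4.4167)
link 1: phi[1] = 60 + 130 = 190 deg
  cos(190 deg) = -0.9848, sin(190 deg) = -0.1736
  joint[2] = (2.5500, 4.4167) + 1.5 * (-0.9848, -0.1736) = (2.5500 + -1.4772, 4.4167 + -0.2605) = (1.0728, 4.1563)
link 2: phi[2] = 60 + 130 + 80 = 270 deg
  cos(270 deg) = -0.0000, sin(270 deg) = -1.0000
  joint[3] = (1.0728, 4.1563) + 2.1 * (-0.0000, -1.0000) = (1.0728 + -0.0000, 4.1563 + -2.1000) = (1.0728, 2.0563)
link 3: phi[3] = 60 + 130 + 80 + 135 = 405 deg
  cos(405 deg) = 0.7071, sin(405 deg) = 0.7071
  joint[4] = (1.0728, 2.0563) + 4.8 * (0.7071, 0.7071) = (1.0728 + 3.3941, 2.0563 + 3.3941) = (4.4669, 5.4504)
End effector: (4.4669, 5.4504)

Answer: 4.4669 5.4504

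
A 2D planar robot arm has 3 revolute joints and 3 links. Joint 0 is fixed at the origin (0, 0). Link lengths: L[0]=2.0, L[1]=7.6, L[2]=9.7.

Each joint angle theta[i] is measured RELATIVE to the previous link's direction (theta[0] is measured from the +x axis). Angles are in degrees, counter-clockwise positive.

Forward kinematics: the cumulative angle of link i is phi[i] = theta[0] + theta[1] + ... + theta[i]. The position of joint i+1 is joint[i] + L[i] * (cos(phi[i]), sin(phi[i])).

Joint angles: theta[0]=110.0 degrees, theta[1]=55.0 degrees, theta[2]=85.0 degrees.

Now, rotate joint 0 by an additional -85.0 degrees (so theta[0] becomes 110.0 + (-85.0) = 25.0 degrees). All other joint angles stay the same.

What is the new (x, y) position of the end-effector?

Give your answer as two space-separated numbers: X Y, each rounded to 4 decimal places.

joint[0] = (0.0000, 0.0000)  (base)
link 0: phi[0] = 25 = 25 deg
  cos(25 deg) = 0.9063, sin(25 deg) = 0.4226
  joint[1] = (0.0000, 0.0000) + 2 * (0.9063, 0.4226) = (0.0000 + 1.8126, 0.0000 + 0.8452) = (1.8126, 0.8452)
link 1: phi[1] = 25 + 55 = 80 deg
  cos(80 deg) = 0.1736, sin(80 deg) = 0.9848
  joint[2] = (1.8126, 0.8452) + 7.6 * (0.1736, 0.9848) = (1.8126 + 1.3197, 0.8452 + 7.4845) = (3.1323, 8.3298)
link 2: phi[2] = 25 + 55 + 85 = 165 deg
  cos(165 deg) = -0.9659, sin(165 deg) = 0.2588
  joint[3] = (3.1323, 8.3298) + 9.7 * (-0.9659, 0.2588) = (3.1323 + -9.3695, 8.3298 + 2.5105) = (-6.2371, 10.8403)
End effector: (-6.2371, 10.8403)

Answer: -6.2371 10.8403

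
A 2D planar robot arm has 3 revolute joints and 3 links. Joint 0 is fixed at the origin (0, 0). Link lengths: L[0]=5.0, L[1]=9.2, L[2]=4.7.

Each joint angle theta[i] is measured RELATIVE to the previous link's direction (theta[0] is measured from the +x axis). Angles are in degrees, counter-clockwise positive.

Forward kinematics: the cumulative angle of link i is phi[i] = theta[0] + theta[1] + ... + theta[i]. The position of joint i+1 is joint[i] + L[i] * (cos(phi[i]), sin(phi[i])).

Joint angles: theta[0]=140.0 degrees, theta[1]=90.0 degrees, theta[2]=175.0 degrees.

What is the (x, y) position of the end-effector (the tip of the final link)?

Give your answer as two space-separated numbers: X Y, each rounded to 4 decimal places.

joint[0] = (0.0000, 0.0000)  (base)
link 0: phi[0] = 140 = 140 deg
  cos(140 deg) = -0.7660, sin(140 deg) = 0.6428
  joint[1] = (0.0000, 0.0000) + 5 * (-0.7660, 0.6428) = (0.0000 + -3.8302, 0.0000 + 3.2139) = (-3.8302, 3.2139)
link 1: phi[1] = 140 + 90 = 230 deg
  cos(230 deg) = -0.6428, sin(230 deg) = -0.7660
  joint[2] = (-3.8302, 3.2139) + 9.2 * (-0.6428, -0.7660) = (-3.8302 + -5.9136, 3.2139 + -7.0476) = (-9.7439, -3.8337)
link 2: phi[2] = 140 + 90 + 175 = 405 deg
  cos(405 deg) = 0.7071, sin(405 deg) = 0.7071
  joint[3] = (-9.7439, -3.8337) + 4.7 * (0.7071, 0.7071) = (-9.7439 + 3.3234, -3.8337 + 3.3234) = (-6.4205, -0.5103)
End effector: (-6.4205, -0.5103)

Answer: -6.4205 -0.5103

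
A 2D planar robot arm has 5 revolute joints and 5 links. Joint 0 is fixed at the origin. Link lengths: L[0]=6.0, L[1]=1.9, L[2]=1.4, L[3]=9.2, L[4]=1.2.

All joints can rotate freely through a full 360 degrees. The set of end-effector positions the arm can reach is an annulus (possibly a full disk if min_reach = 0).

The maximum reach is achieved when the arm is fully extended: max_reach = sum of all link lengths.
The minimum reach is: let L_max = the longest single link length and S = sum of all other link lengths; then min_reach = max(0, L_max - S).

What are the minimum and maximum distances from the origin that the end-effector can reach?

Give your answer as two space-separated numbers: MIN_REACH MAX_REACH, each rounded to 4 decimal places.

Link lengths: [6.0, 1.9, 1.4, 9.2, 1.2]
max_reach = 6 + 1.9 + 1.4 + 9.2 + 1.2 = 19.7
L_max = max([6.0, 1.9, 1.4, 9.2, 1.2]) = 9.2
S (sum of others) = 19.7 - 9.2 = 10.5
min_reach = max(0, 9.2 - 10.5) = max(0, -1.3) = 0

Answer: 0.0000 19.7000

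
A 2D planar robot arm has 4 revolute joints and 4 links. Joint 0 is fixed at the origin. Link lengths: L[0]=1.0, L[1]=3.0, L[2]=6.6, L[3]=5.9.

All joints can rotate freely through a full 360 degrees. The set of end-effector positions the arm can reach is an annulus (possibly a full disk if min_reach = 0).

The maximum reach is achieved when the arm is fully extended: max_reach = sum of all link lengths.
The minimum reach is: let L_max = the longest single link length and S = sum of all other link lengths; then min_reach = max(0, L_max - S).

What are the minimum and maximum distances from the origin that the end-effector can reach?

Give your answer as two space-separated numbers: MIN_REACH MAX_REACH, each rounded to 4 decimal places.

Link lengths: [1.0, 3.0, 6.6, 5.9]
max_reach = 1 + 3 + 6.6 + 5.9 = 16.5
L_max = max([1.0, 3.0, 6.6, 5.9]) = 6.6
S (sum of others) = 16.5 - 6.6 = 9.9
min_reach = max(0, 6.6 - 9.9) = max(0, -3.3) = 0

Answer: 0.0000 16.5000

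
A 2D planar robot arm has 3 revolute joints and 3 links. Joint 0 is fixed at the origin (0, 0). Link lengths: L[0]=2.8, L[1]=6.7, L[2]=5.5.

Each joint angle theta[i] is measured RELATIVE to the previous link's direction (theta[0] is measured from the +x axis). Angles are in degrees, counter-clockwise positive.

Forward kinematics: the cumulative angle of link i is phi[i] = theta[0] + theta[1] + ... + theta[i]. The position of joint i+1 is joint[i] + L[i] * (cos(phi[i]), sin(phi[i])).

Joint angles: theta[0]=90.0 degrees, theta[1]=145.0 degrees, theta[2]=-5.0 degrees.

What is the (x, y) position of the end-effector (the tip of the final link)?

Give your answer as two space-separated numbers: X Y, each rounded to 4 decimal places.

joint[0] = (0.0000, 0.0000)  (base)
link 0: phi[0] = 90 = 90 deg
  cos(90 deg) = 0.0000, sin(90 deg) = 1.0000
  joint[1] = (0.0000, 0.0000) + 2.8 * (0.0000, 1.0000) = (0.0000 + 0.0000, 0.0000 + 2.8000) = (0.0000, 2.8000)
link 1: phi[1] = 90 + 145 = 235 deg
  cos(235 deg) = -0.5736, sin(235 deg) = -0.8192
  joint[2] = (0.0000, 2.8000) + 6.7 * (-0.5736, -0.8192) = (0.0000 + -3.8430, 2.8000 + -5.4883) = (-3.8430, -2.6883)
link 2: phi[2] = 90 + 145 + -5 = 230 deg
  cos(230 deg) = -0.6428, sin(230 deg) = -0.7660
  joint[3] = (-3.8430, -2.6883) + 5.5 * (-0.6428, -0.7660) = (-3.8430 + -3.5353, -2.6883 + -4.2132) = (-7.3783, -6.9016)
End effector: (-7.3783, -6.9016)

Answer: -7.3783 -6.9016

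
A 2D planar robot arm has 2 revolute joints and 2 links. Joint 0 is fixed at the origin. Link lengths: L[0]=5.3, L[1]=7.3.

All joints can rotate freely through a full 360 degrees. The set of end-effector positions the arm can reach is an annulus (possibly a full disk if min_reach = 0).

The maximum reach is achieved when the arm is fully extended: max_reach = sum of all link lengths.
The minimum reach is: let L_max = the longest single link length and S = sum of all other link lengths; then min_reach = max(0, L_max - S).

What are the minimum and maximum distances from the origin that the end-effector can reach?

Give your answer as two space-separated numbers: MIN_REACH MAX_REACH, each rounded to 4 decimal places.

Link lengths: [5.3, 7.3]
max_reach = 5.3 + 7.3 = 12.6
L_max = max([5.3, 7.3]) = 7.3
S (sum of others) = 12.6 - 7.3 = 5.3
min_reach = max(0, 7.3 - 5.3) = max(0, 2) = 2

Answer: 2.0000 12.6000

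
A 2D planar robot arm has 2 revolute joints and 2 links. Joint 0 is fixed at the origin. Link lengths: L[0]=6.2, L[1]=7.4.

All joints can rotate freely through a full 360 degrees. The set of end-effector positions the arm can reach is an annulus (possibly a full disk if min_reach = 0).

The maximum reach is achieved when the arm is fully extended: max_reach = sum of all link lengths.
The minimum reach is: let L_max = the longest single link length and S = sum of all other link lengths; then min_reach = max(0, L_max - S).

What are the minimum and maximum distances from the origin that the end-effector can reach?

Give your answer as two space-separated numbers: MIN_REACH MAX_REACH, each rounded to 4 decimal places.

Link lengths: [6.2, 7.4]
max_reach = 6.2 + 7.4 = 13.6
L_max = max([6.2, 7.4]) = 7.4
S (sum of others) = 13.6 - 7.4 = 6.2
min_reach = max(0, 7.4 - 6.2) = max(0, 1.2) = 1.2

Answer: 1.2000 13.6000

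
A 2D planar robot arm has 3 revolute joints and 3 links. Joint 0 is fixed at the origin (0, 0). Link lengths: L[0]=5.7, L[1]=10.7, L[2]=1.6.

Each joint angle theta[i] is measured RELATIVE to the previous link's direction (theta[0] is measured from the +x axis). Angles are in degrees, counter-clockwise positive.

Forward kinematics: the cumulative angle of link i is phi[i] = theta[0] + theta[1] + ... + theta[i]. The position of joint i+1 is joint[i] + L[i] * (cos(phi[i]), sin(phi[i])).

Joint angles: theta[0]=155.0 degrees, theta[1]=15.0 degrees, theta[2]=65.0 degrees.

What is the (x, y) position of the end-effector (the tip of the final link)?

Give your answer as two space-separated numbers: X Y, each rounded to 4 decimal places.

joint[0] = (0.0000, 0.0000)  (base)
link 0: phi[0] = 155 = 155 deg
  cos(155 deg) = -0.9063, sin(155 deg) = 0.4226
  joint[1] = (0.0000, 0.0000) + 5.7 * (-0.9063, 0.4226) = (0.0000 + -5.1660, 0.0000 + 2.4089) = (-5.1660, 2.4089)
link 1: phi[1] = 155 + 15 = 170 deg
  cos(170 deg) = -0.9848, sin(170 deg) = 0.1736
  joint[2] = (-5.1660, 2.4089) + 10.7 * (-0.9848, 0.1736) = (-5.1660 + -10.5374, 2.4089 + 1.8580) = (-15.7034, 4.2670)
link 2: phi[2] = 155 + 15 + 65 = 235 deg
  cos(235 deg) = -0.5736, sin(235 deg) = -0.8192
  joint[3] = (-15.7034, 4.2670) + 1.6 * (-0.5736, -0.8192) = (-15.7034 + -0.9177, 4.2670 + -1.3106) = (-16.6211, 2.9563)
End effector: (-16.6211, 2.9563)

Answer: -16.6211 2.9563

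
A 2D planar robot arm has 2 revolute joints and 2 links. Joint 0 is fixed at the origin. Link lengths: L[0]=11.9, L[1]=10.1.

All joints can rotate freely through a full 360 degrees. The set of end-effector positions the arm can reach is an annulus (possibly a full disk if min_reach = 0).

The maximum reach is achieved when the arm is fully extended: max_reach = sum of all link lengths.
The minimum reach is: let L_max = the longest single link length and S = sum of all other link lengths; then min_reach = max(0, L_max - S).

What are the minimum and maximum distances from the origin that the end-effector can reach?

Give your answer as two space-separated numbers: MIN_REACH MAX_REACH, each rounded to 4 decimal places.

Link lengths: [11.9, 10.1]
max_reach = 11.9 + 10.1 = 22
L_max = max([11.9, 10.1]) = 11.9
S (sum of others) = 22 - 11.9 = 10.1
min_reach = max(0, 11.9 - 10.1) = max(0, 1.8) = 1.8

Answer: 1.8000 22.0000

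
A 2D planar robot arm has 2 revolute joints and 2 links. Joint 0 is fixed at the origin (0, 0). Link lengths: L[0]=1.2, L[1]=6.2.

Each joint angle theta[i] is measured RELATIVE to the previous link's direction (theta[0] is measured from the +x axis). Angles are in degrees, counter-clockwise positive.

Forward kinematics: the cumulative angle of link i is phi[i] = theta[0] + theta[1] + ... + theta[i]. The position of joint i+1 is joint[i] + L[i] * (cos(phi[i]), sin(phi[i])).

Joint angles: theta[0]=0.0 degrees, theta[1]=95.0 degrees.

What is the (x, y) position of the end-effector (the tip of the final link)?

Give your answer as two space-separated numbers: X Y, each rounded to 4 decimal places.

joint[0] = (0.0000, 0.0000)  (base)
link 0: phi[0] = 0 = 0 deg
  cos(0 deg) = 1.0000, sin(0 deg) = 0.0000
  joint[1] = (0.0000, 0.0000) + 1.2 * (1.0000, 0.0000) = (0.0000 + 1.2000, 0.0000 + 0.0000) = (1.2000, 0.0000)
link 1: phi[1] = 0 + 95 = 95 deg
  cos(95 deg) = -0.0872, sin(95 deg) = 0.9962
  joint[2] = (1.2000, 0.0000) + 6.2 * (-0.0872, 0.9962) = (1.2000 + -0.5404, 0.0000 + 6.1764) = (0.6596, 6.1764)
End effector: (0.6596, 6.1764)

Answer: 0.6596 6.1764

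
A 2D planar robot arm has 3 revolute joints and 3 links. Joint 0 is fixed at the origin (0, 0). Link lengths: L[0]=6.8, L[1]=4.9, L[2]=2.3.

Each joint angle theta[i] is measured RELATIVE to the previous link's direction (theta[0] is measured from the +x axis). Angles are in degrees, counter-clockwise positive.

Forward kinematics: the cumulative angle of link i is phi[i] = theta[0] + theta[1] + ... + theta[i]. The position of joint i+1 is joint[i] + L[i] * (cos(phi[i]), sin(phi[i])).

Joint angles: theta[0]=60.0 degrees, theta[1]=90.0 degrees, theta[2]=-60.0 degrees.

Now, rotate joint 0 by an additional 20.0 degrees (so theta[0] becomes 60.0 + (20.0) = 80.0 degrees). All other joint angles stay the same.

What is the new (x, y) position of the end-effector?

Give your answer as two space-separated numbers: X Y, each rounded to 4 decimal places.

joint[0] = (0.0000, 0.0000)  (base)
link 0: phi[0] = 80 = 80 deg
  cos(80 deg) = 0.1736, sin(80 deg) = 0.9848
  joint[1] = (0.0000, 0.0000) + 6.8 * (0.1736, 0.9848) = (0.0000 + 1.1808, 0.0000 + 6.6967) = (1.1808, 6.6967)
link 1: phi[1] = 80 + 90 = 170 deg
  cos(170 deg) = -0.9848, sin(170 deg) = 0.1736
  joint[2] = (1.1808, 6.6967) + 4.9 * (-0.9848, 0.1736) = (1.1808 + -4.8256, 6.6967 + 0.8509) = (-3.6448, 7.5476)
link 2: phi[2] = 80 + 90 + -60 = 110 deg
  cos(110 deg) = -0.3420, sin(110 deg) = 0.9397
  joint[3] = (-3.6448, 7.5476) + 2.3 * (-0.3420, 0.9397) = (-3.6448 + -0.7866, 7.5476 + 2.1613) = (-4.4314, 9.7089)
End effector: (-4.4314, 9.7089)

Answer: -4.4314 9.7089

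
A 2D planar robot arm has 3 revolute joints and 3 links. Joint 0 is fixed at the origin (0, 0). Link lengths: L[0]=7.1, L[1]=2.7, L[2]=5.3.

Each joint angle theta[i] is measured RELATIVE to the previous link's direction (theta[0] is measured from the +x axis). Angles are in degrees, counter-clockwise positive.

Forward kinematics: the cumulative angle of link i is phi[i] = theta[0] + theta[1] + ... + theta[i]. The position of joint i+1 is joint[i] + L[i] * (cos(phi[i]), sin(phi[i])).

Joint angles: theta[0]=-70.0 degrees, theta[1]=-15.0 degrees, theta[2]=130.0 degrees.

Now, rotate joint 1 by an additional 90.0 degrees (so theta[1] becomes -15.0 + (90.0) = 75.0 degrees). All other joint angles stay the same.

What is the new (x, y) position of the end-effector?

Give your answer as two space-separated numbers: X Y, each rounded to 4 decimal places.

Answer: 1.3704 -2.6888

Derivation:
joint[0] = (0.0000, 0.0000)  (base)
link 0: phi[0] = -70 = -70 deg
  cos(-70 deg) = 0.3420, sin(-70 deg) = -0.9397
  joint[1] = (0.0000, 0.0000) + 7.1 * (0.3420, -0.9397) = (0.0000 + 2.4283, 0.0000 + -6.6718) = (2.4283, -6.6718)
link 1: phi[1] = -70 + 75 = 5 deg
  cos(5 deg) = 0.9962, sin(5 deg) = 0.0872
  joint[2] = (2.4283, -6.6718) + 2.7 * (0.9962, 0.0872) = (2.4283 + 2.6897, -6.6718 + 0.2353) = (5.1181, -6.4365)
link 2: phi[2] = -70 + 75 + 130 = 135 deg
  cos(135 deg) = -0.7071, sin(135 deg) = 0.7071
  joint[3] = (5.1181, -6.4365) + 5.3 * (-0.7071, 0.7071) = (5.1181 + -3.7477, -6.4365 + 3.7477) = (1.3704, -2.6888)
End effector: (1.3704, -2.6888)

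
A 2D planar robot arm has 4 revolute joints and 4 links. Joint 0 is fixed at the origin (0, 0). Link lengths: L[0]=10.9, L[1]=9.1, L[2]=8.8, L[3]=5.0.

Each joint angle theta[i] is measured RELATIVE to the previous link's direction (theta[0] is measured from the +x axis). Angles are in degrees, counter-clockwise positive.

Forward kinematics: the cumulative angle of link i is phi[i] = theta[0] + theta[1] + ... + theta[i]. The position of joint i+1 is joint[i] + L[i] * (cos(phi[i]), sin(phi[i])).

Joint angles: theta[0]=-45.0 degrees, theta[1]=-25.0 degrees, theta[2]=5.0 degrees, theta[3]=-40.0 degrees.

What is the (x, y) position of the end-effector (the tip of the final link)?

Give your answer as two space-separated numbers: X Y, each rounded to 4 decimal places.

Answer: 13.2448 -29.0638

Derivation:
joint[0] = (0.0000, 0.0000)  (base)
link 0: phi[0] = -45 = -45 deg
  cos(-45 deg) = 0.7071, sin(-45 deg) = -0.7071
  joint[1] = (0.0000, 0.0000) + 10.9 * (0.7071, -0.7071) = (0.0000 + 7.7075, 0.0000 + -7.7075) = (7.7075, -7.7075)
link 1: phi[1] = -45 + -25 = -70 deg
  cos(-70 deg) = 0.3420, sin(-70 deg) = -0.9397
  joint[2] = (7.7075, -7.7075) + 9.1 * (0.3420, -0.9397) = (7.7075 + 3.1124, -7.7075 + -8.5512) = (10.8198, -16.2587)
link 2: phi[2] = -45 + -25 + 5 = -65 deg
  cos(-65 deg) = 0.4226, sin(-65 deg) = -0.9063
  joint[3] = (10.8198, -16.2587) + 8.8 * (0.4226, -0.9063) = (10.8198 + 3.7190, -16.2587 + -7.9755) = (14.5389, -24.2342)
link 3: phi[3] = -45 + -25 + 5 + -40 = -105 deg
  cos(-105 deg) = -0.2588, sin(-105 deg) = -0.9659
  joint[4] = (14.5389, -24.2342) + 5 * (-0.2588, -0.9659) = (14.5389 + -1.2941, -24.2342 + -4.8296) = (13.2448, -29.0638)
End effector: (13.2448, -29.0638)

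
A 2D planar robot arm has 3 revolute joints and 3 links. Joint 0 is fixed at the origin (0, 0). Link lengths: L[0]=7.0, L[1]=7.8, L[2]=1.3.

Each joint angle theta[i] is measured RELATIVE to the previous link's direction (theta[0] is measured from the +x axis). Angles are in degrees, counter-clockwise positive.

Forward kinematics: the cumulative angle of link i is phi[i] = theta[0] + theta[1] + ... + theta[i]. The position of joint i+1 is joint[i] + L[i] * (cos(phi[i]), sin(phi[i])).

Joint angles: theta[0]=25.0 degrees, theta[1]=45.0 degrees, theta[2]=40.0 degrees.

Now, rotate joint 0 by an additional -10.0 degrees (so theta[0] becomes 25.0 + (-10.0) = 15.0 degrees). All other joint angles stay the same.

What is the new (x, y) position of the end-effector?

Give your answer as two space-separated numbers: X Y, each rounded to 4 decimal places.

Answer: 10.4357 9.8470

Derivation:
joint[0] = (0.0000, 0.0000)  (base)
link 0: phi[0] = 15 = 15 deg
  cos(15 deg) = 0.9659, sin(15 deg) = 0.2588
  joint[1] = (0.0000, 0.0000) + 7 * (0.9659, 0.2588) = (0.0000 + 6.7615, 0.0000 + 1.8117) = (6.7615, 1.8117)
link 1: phi[1] = 15 + 45 = 60 deg
  cos(60 deg) = 0.5000, sin(60 deg) = 0.8660
  joint[2] = (6.7615, 1.8117) + 7.8 * (0.5000, 0.8660) = (6.7615 + 3.9000, 1.8117 + 6.7550) = (10.6615, 8.5667)
link 2: phi[2] = 15 + 45 + 40 = 100 deg
  cos(100 deg) = -0.1736, sin(100 deg) = 0.9848
  joint[3] = (10.6615, 8.5667) + 1.3 * (-0.1736, 0.9848) = (10.6615 + -0.2257, 8.5667 + 1.2803) = (10.4357, 9.8470)
End effector: (10.4357, 9.8470)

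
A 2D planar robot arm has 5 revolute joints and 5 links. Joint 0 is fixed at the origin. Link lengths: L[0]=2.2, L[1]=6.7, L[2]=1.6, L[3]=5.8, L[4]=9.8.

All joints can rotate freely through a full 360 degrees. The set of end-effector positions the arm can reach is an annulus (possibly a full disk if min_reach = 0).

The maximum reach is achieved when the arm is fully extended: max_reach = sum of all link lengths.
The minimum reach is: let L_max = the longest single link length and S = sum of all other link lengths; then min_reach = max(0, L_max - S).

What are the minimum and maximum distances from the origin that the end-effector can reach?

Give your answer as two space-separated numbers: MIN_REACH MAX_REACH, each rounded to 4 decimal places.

Link lengths: [2.2, 6.7, 1.6, 5.8, 9.8]
max_reach = 2.2 + 6.7 + 1.6 + 5.8 + 9.8 = 26.1
L_max = max([2.2, 6.7, 1.6, 5.8, 9.8]) = 9.8
S (sum of others) = 26.1 - 9.8 = 16.3
min_reach = max(0, 9.8 - 16.3) = max(0, -6.5) = 0

Answer: 0.0000 26.1000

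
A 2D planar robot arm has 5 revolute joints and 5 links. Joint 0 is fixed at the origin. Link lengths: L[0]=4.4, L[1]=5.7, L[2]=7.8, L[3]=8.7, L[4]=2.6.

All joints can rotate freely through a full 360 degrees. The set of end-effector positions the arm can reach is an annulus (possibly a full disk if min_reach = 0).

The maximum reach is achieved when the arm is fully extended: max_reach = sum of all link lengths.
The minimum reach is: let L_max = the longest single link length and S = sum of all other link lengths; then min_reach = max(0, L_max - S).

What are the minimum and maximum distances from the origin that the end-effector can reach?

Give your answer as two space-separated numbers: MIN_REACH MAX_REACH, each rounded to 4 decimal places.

Link lengths: [4.4, 5.7, 7.8, 8.7, 2.6]
max_reach = 4.4 + 5.7 + 7.8 + 8.7 + 2.6 = 29.2
L_max = max([4.4, 5.7, 7.8, 8.7, 2.6]) = 8.7
S (sum of others) = 29.2 - 8.7 = 20.5
min_reach = max(0, 8.7 - 20.5) = max(0, -11.8) = 0

Answer: 0.0000 29.2000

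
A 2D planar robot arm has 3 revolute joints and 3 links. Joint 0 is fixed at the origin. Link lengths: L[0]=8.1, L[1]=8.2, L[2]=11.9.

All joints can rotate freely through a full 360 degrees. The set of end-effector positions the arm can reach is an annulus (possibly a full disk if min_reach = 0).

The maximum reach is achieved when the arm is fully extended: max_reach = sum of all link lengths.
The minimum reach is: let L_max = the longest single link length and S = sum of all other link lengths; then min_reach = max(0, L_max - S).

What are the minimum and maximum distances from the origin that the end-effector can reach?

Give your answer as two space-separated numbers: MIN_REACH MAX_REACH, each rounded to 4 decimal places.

Link lengths: [8.1, 8.2, 11.9]
max_reach = 8.1 + 8.2 + 11.9 = 28.2
L_max = max([8.1, 8.2, 11.9]) = 11.9
S (sum of others) = 28.2 - 11.9 = 16.3
min_reach = max(0, 11.9 - 16.3) = max(0, -4.4) = 0

Answer: 0.0000 28.2000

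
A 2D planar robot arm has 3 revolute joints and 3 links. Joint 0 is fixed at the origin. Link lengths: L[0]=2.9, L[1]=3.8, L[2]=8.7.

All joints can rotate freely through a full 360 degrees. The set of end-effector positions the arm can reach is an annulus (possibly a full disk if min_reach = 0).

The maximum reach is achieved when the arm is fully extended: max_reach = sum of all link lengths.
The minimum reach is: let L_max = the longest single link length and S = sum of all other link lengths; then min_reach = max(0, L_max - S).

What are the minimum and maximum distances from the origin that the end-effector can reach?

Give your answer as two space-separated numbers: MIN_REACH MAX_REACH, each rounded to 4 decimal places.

Answer: 2.0000 15.4000

Derivation:
Link lengths: [2.9, 3.8, 8.7]
max_reach = 2.9 + 3.8 + 8.7 = 15.4
L_max = max([2.9, 3.8, 8.7]) = 8.7
S (sum of others) = 15.4 - 8.7 = 6.7
min_reach = max(0, 8.7 - 6.7) = max(0, 2) = 2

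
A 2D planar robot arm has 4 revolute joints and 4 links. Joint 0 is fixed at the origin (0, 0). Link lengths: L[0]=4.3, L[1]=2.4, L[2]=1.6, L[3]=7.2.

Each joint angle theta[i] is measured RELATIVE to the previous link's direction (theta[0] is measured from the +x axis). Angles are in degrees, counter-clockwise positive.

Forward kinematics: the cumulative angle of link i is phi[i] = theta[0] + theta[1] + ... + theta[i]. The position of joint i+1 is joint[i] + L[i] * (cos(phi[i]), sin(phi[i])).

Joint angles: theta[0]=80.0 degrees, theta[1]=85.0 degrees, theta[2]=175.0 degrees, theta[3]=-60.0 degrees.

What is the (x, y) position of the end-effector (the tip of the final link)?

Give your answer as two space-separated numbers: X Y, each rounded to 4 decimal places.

joint[0] = (0.0000, 0.0000)  (base)
link 0: phi[0] = 80 = 80 deg
  cos(80 deg) = 0.1736, sin(80 deg) = 0.9848
  joint[1] = (0.0000, 0.0000) + 4.3 * (0.1736, 0.9848) = (0.0000 + 0.7467, 0.0000 + 4.2347) = (0.7467, 4.2347)
link 1: phi[1] = 80 + 85 = 165 deg
  cos(165 deg) = -0.9659, sin(165 deg) = 0.2588
  joint[2] = (0.7467, 4.2347) + 2.4 * (-0.9659, 0.2588) = (0.7467 + -2.3182, 4.2347 + 0.6212) = (-1.5715, 4.8558)
link 2: phi[2] = 80 + 85 + 175 = 340 deg
  cos(340 deg) = 0.9397, sin(340 deg) = -0.3420
  joint[3] = (-1.5715, 4.8558) + 1.6 * (0.9397, -0.3420) = (-1.5715 + 1.5035, 4.8558 + -0.5472) = (-0.0680, 4.3086)
link 3: phi[3] = 80 + 85 + 175 + -60 = 280 deg
  cos(280 deg) = 0.1736, sin(280 deg) = -0.9848
  joint[4] = (-0.0680, 4.3086) + 7.2 * (0.1736, -0.9848) = (-0.0680 + 1.2503, 4.3086 + -7.0906) = (1.1822, -2.7820)
End effector: (1.1822, -2.7820)

Answer: 1.1822 -2.7820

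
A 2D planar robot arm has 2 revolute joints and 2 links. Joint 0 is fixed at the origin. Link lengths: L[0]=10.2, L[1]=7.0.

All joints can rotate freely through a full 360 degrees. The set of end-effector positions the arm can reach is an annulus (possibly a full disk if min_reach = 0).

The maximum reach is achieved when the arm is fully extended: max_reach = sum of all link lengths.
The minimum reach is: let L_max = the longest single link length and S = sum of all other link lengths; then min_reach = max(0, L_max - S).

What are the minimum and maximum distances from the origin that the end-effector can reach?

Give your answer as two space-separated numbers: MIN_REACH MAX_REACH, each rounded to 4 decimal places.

Link lengths: [10.2, 7.0]
max_reach = 10.2 + 7 = 17.2
L_max = max([10.2, 7.0]) = 10.2
S (sum of others) = 17.2 - 10.2 = 7
min_reach = max(0, 10.2 - 7) = max(0, 3.2) = 3.2

Answer: 3.2000 17.2000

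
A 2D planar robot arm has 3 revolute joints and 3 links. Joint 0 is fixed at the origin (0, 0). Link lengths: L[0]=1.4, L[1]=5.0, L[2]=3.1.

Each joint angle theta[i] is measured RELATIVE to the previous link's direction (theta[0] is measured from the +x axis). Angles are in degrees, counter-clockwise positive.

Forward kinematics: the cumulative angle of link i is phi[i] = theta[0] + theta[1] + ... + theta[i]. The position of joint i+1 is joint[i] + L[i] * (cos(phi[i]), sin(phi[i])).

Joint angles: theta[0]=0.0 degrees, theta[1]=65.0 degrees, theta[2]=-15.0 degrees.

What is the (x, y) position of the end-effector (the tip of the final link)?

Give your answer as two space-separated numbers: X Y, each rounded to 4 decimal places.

Answer: 5.5057 6.9063

Derivation:
joint[0] = (0.0000, 0.0000)  (base)
link 0: phi[0] = 0 = 0 deg
  cos(0 deg) = 1.0000, sin(0 deg) = 0.0000
  joint[1] = (0.0000, 0.0000) + 1.4 * (1.0000, 0.0000) = (0.0000 + 1.4000, 0.0000 + 0.0000) = (1.4000, 0.0000)
link 1: phi[1] = 0 + 65 = 65 deg
  cos(65 deg) = 0.4226, sin(65 deg) = 0.9063
  joint[2] = (1.4000, 0.0000) + 5 * (0.4226, 0.9063) = (1.4000 + 2.1131, 0.0000 + 4.5315) = (3.5131, 4.5315)
link 2: phi[2] = 0 + 65 + -15 = 50 deg
  cos(50 deg) = 0.6428, sin(50 deg) = 0.7660
  joint[3] = (3.5131, 4.5315) + 3.1 * (0.6428, 0.7660) = (3.5131 + 1.9926, 4.5315 + 2.3747) = (5.5057, 6.9063)
End effector: (5.5057, 6.9063)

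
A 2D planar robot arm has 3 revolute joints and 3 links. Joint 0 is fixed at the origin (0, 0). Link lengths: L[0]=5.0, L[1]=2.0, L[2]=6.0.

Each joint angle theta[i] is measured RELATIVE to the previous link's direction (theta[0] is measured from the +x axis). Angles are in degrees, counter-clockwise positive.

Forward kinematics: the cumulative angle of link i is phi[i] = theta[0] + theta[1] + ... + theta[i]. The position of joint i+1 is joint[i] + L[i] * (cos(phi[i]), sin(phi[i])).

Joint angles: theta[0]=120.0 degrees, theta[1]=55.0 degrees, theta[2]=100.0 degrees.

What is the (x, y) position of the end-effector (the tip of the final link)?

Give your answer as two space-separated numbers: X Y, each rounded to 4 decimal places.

Answer: -3.9695 -1.4727

Derivation:
joint[0] = (0.0000, 0.0000)  (base)
link 0: phi[0] = 120 = 120 deg
  cos(120 deg) = -0.5000, sin(120 deg) = 0.8660
  joint[1] = (0.0000, 0.0000) + 5 * (-0.5000, 0.8660) = (0.0000 + -2.5000, 0.0000 + 4.3301) = (-2.5000, 4.3301)
link 1: phi[1] = 120 + 55 = 175 deg
  cos(175 deg) = -0.9962, sin(175 deg) = 0.0872
  joint[2] = (-2.5000, 4.3301) + 2 * (-0.9962, 0.0872) = (-2.5000 + -1.9924, 4.3301 + 0.1743) = (-4.4924, 4.5044)
link 2: phi[2] = 120 + 55 + 100 = 275 deg
  cos(275 deg) = 0.0872, sin(275 deg) = -0.9962
  joint[3] = (-4.4924, 4.5044) + 6 * (0.0872, -0.9962) = (-4.4924 + 0.5229, 4.5044 + -5.9772) = (-3.9695, -1.4727)
End effector: (-3.9695, -1.4727)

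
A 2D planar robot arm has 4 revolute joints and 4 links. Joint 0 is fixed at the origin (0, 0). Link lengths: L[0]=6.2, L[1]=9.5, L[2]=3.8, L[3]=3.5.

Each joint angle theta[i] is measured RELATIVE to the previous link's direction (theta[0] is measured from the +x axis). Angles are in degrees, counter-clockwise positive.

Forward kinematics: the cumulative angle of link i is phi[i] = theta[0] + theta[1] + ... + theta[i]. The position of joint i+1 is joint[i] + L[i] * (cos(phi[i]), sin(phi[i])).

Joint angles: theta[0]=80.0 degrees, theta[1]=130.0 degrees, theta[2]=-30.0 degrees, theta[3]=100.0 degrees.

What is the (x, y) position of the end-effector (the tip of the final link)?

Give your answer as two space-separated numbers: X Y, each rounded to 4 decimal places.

Answer: -10.3429 -2.0910

Derivation:
joint[0] = (0.0000, 0.0000)  (base)
link 0: phi[0] = 80 = 80 deg
  cos(80 deg) = 0.1736, sin(80 deg) = 0.9848
  joint[1] = (0.0000, 0.0000) + 6.2 * (0.1736, 0.9848) = (0.0000 + 1.0766, 0.0000 + 6.1058) = (1.0766, 6.1058)
link 1: phi[1] = 80 + 130 = 210 deg
  cos(210 deg) = -0.8660, sin(210 deg) = -0.5000
  joint[2] = (1.0766, 6.1058) + 9.5 * (-0.8660, -0.5000) = (1.0766 + -8.2272, 6.1058 + -4.7500) = (-7.1506, 1.3558)
link 2: phi[2] = 80 + 130 + -30 = 180 deg
  cos(180 deg) = -1.0000, sin(180 deg) = 0.0000
  joint[3] = (-7.1506, 1.3558) + 3.8 * (-1.0000, 0.0000) = (-7.1506 + -3.8000, 1.3558 + 0.0000) = (-10.9506, 1.3558)
link 3: phi[3] = 80 + 130 + -30 + 100 = 280 deg
  cos(280 deg) = 0.1736, sin(280 deg) = -0.9848
  joint[4] = (-10.9506, 1.3558) + 3.5 * (0.1736, -0.9848) = (-10.9506 + 0.6078, 1.3558 + -3.4468) = (-10.3429, -2.0910)
End effector: (-10.3429, -2.0910)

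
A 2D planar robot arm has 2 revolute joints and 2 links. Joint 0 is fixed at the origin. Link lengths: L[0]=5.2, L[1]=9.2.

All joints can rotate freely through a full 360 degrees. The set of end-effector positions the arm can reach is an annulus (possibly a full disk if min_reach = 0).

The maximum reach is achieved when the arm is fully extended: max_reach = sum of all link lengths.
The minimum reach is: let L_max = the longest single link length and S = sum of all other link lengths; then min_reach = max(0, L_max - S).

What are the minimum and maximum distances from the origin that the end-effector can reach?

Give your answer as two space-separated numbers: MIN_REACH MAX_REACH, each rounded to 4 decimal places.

Answer: 4.0000 14.4000

Derivation:
Link lengths: [5.2, 9.2]
max_reach = 5.2 + 9.2 = 14.4
L_max = max([5.2, 9.2]) = 9.2
S (sum of others) = 14.4 - 9.2 = 5.2
min_reach = max(0, 9.2 - 5.2) = max(0, 4) = 4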